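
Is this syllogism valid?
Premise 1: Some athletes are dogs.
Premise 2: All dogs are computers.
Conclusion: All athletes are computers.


Premise 1: Some athletes are dogs.
Premise 2: All dogs are computers.
Conclusion: All athletes are computers.
Fallacy: illicit minor. The minor term (athletes) is distributed in the conclusion ('All athletes ...') but undistributed in its premise ('Some athletes are dogs' doesn't cover all athletes).
Only 'Some athletes are computers' follows, not 'All'.

Invalid


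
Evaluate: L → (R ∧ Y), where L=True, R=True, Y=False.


L = True, R = True, Y = False
Expression: L → (R ∧ Y)
Step 1: R ∧ Y = True AND False = False
Step 2: L → (False) = True → False = False

False


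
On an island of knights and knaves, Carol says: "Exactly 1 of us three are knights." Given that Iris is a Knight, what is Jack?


Carol claims exactly 1 knights among Carol, Iris, Jack.
Given: Iris is a Knight.

Case 1: Carol is a Knight (tells truth)
  Then exactly 1 of the three are knights.
  Counting Carol, Iris: 2 knight(s) so far. Need -1 more → impossible.
Case 2: Carol is a Knave (lies)
  Then the count is NOT 1.
  If Jack = Knave, count = 1 = 1 → claim would be true, contradicts lie.
  If Jack = Knight, count = 2 ≠ 1 → lie confirmed ✓

Jack is a Knight.

Knight


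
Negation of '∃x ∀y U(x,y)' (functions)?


Original: ∃x ∀y U(x,y)
Rule: ¬∀→∃, ¬∃→∀, negate predicate.
Negation: ∀x ∃y ¬U(x,y)

∀x ∃y ¬U(x,y)


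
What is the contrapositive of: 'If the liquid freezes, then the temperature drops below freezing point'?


Original: If the liquid freezes, then the temperature drops below freezing point
Contrapositive: If ¬Q, then ¬P
Negate Q: not (the temperature drops below freezing point)
Negate P: not (the liquid freezes)

If not (the temperature drops below freezing point), then not (the liquid freezes).


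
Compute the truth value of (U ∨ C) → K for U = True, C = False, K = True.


U = True, C = False, K = True
Step 1: U ∨ C = True OR False = True
Step 2: (True) → K: false only when antecedent=True and K=False.
Result: True

True


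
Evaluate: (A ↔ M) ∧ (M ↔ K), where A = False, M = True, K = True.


A = False, M = True, K = True
Step 1: A ↔ M is true when A and M have the same value. Result: False
Step 2: M ↔ K is true when M and K have the same value. Result: True
Step 3: False ∧ True = False

False


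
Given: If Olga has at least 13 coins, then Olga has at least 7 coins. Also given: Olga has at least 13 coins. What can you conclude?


Modus ponens: P → Q, P ⊢ Q
P: Olga has at least 13 coins
Q: Olga has at least 7 coins
We have P → Q and P is true.
By modus ponens, Q must be true.

Olga has at least 7 coins


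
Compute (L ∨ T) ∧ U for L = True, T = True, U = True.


L = True, T = True, U = True
Step 1: L ∨ T = True OR True = True
Step 2: True ∧ U = True AND True = True
OR is true when at least one operand is true; AND requires both.

True


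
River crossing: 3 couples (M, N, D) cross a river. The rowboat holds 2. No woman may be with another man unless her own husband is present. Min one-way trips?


Label couples M, N, D (H = husband, W = wife).
Counting alone: 6 people, the rowboat carries 2 and someone must bring it back, so each round trip nets at most +1 on the far side until the last crossing → at least 9 trips. The jealousy constraint makes 9 impossible; the shortest valid schedule has 11:
1. WM+WN →  (far: WM,WN; near: HM,HN,HD,WD)
2. WM ←       (far: WN; near: HM,HN,HD,WM,WD)
3. WM+WD →  (far: WM,WN,WD; near: HM,HN,HD)
4. WM ←       (far: WN,WD; near: HM,HN,HD,WM)
5. HN+HD →  (far: HN,WN,HD,WD; near: HM,WM)
6. HN+WN ←  (far: HD,WD; near: HM,WM,HN,WN)
7. HM+HN →  (far: HM,HN,HD,WD; near: WM,WN)
8. WD ←       (far: HM,HN,HD; near: WM,WN,WD)
9. WM+WN →  (far: HM,WM,HN,WN,HD; near: WD)
10. HD ←      (far: HM,WM,HN,WN; near: HD,WD)
11. HD+WD → (far: all six; near: empty)
In every state each wife is either with her husband or with no other man.
Minimum trips = 11

11


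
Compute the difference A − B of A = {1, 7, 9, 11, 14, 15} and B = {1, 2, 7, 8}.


A = {1, 7, 9, 11, 14, 15}
B = {1, 2, 7, 8}
Operation: difference A − B
In A but not B: 9, 11, 14, 15

{9, 11, 14, 15}


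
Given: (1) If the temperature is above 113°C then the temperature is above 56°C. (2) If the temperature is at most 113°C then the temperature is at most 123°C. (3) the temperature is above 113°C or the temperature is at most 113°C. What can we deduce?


Constructive dilemma: (P → Q) ∧ (R → S), P ∨ R ⊢ Q ∨ S
Premise 1: the temperature is above 113°C → the temperature is above 56°C
Premise 2: the temperature is at most 113°C → the temperature is at most 123°C
Premise 3: the temperature is above 113°C ∨ the temperature is at most 113°C
Case 1: Assuming the temperature is above 113°C, then by Premise 1, the temperature is above 56°C.
Case 2: Assuming the temperature is at most 113°C, then by Premise 2, the temperature is at most 123°C.
Since one of the temperature is above 113°C or the temperature is at most 113°C must hold, we get the temperature is above 56°C or the temperature is at most 123°C.

The temperature is above 56°C or the temperature is at most 123°C.


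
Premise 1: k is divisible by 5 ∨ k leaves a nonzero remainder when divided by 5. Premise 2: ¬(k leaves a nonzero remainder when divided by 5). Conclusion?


Disjunctive syllogism: P ∨ Q, ¬P ⊢ Q
Disjunction: k is divisible by 5 ∨ k leaves a nonzero remainder when divided by 5
We know it is not the case that k leaves a nonzero remainder when divided by 5.
By disjunctive syllogism, the other disjunct must be true.

k is divisible by 5


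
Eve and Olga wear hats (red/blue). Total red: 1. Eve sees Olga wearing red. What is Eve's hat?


Total red = 1, Olga = red
Red accounted for: 1
Remaining for Eve: 0
Eve's hat is blue.

blue


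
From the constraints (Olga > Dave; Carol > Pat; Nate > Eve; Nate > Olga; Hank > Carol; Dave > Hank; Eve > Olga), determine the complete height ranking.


Constraints: Olga > Dave; Carol > Pat; Nate > Eve; Nate > Olga; Hank > Carol; Dave > Hank; Eve > Olga
Method: at each step, the next-highest is the one remaining person who never appears on the smaller side of a constraint between remaining people.
  Step 1: remaining {Hank, Nate, Olga, Dave, Carol, Pat, Eve}; on the smaller side: {Hank, Olga, Dave, Carol, Pat, Eve} → Nate is next (Nate > Eve; Nate > Olga).
  Step 2: remaining {Hank, Olga, Dave, Carol, Pat, Eve}; on the smaller side: {Hank, Olga, Dave, Carol, Pat} → Eve is next (Eve > Olga).
  Step 3: remaining {Hank, Olga, Dave, Carol, Pat}; on the smaller side: {Hank, Dave, Carol, Pat} → Olga is next (Olga > Dave).
  Step 4: remaining {Hank, Dave, Carol, Pat}; on the smaller side: {Hank, Carol, Pat} → Dave is next (Dave > Hank).
  Step 5: remaining {Hank, Carol, Pat}; on the smaller side: {Carol, Pat} → Hank is next (Hank > Carol).
  Step 6: remaining {Carol, Pat}; on the smaller side: {Pat} → Carol is next (Carol > Pat).
  Step 7: only Pat remains → lowest.
Final ranking (highest to lowest):

Nate > Eve > Olga > Dave > Hank > Carol > Pat


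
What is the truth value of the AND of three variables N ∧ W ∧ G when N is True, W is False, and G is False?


N = True, W = False, G = False
Step 1: N ∧ W = True AND False = False
Step 2: (False) ∧ G = (False) AND False = False
AND is true only when ALL operands are true.

False


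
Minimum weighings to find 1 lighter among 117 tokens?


Each weighing has 3 outcomes (left heavy / balance / right heavy), so k weighings distinguish at most 3^k cases; splitting into three near-equal groups achieves this.
Need 3^k ≥ 117: 3^4 = 81 < 117 ≤ 3^5 = 243
k = ⌈log₃(117)⌉ = 5

5


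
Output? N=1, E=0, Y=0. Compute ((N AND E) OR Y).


N AND E = 1&0 = 0
0 OR 0 = 0

0


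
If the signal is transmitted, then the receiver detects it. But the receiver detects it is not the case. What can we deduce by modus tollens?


Modus tollens: P → Q, ¬Q ⊢ ¬P
P: the signal is transmitted
Q: the receiver detects it
We have P → Q and Q is false.
By modus tollens, P must be false.

It is not the case that the signal is transmitted


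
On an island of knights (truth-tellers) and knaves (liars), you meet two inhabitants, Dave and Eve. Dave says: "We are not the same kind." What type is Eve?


Dave says: "We are not the same kind."
Case 1: Dave is a Knight (truth-teller)
  Statement is true → they ARE different → Eve is a Knave
Case 2: Dave is a Knave (liar)
  Statement is false → they are NOT different → Eve is a Knave
In both cases, Eve is a Knave.

Knave


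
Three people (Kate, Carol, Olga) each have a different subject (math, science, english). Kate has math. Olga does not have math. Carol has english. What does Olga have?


From clues:
  Kate → math
  Carol → english
By elimination, Olga gets the remaining.

science


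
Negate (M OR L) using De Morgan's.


De Morgan's law: ¬(P ∨ Q) ≡ ¬P ∧ ¬Q
¬(M ∨ L) = ¬M ∧ ¬L

¬M ∧ ¬L


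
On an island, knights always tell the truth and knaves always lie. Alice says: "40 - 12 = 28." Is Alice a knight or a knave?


Statement: "40 - 12 = 28."
Actual: 40 - 12 = 28
Claimed: 28
Statement is TRUE → Alice tells the truth → Knight

Knight


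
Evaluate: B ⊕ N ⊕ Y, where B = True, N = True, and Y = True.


B = True, N = True, Y = True
Step 1: B ⊕ N = True XOR True = False
Step 2: False ⊕ Y = False XOR True = True
XOR is true when an odd number of operands are true.

True


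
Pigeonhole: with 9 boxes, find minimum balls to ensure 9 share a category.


Pigeonhole: to guarantee k in one of n categories, need (k-1)×n + 1.
k = 9, n = 9
Minimum = (9-1) × 9 + 1 = 8 × 9 + 1

73


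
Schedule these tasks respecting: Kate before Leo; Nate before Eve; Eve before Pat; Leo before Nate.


Constraints: Kate before Leo; Nate before Eve; Eve before Pat; Leo before Nate
Method: repeatedly schedule the remaining task that has no remaining task required before it.
  Step 1: remaining {Eve, Pat, Kate, Leo, Nate}; every task except Kate still has a predecessor pending → schedule Kate.
  Step 2: remaining {Eve, Pat, Leo, Nate}; every task except Leo still has a predecessor pending → schedule Leo.
  Step 3: remaining {Eve, Pat, Nate}; every task except Nate still has a predecessor pending → schedule Nate.
  Step 4: remaining {Eve, Pat}; every task except Eve still has a predecessor pending → schedule Eve.
  Step 5: only Pat remains → schedule Pat.
Resulting order:

Kate → Leo → Nate → Eve → Pat


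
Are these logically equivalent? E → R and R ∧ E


Expression 1: E → R
Expression 2: R ∧ E
Truth table (E R | Expr1 Expr2):
  T T |   T     T
  T F |   F     F
  F T |   T     F   ← differ
  F F |   T     F   ← differ
Counterexample: E=F, R=T gives Expr1 = T but Expr2 = F, so the expressions are NOT logically equivalent.

No


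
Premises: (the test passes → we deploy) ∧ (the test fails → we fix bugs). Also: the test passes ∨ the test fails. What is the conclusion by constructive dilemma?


Constructive dilemma: (P → Q) ∧ (R → S), P ∨ R ⊢ Q ∨ S
Premise 1: the test passes → we deploy
Premise 2: the test fails → we fix bugs
Premise 3: the test passes ∨ the test fails
Case 1: Assuming the test passes, then by Premise 1, we deploy.
Case 2: Assuming the test fails, then by Premise 2, we fix bugs.
Since one of the test passes or the test fails must hold, we get we deploy or we fix bugs.

We deploy or we fix bugs.


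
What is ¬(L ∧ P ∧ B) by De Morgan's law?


De Morgan's law: ¬(P ∧ Q ∧ R) ≡ ¬P ∨ ¬Q ∨ ¬R
¬(L ∧ P ∧ B) = ¬L ∨ ¬P ∨ ¬B

¬L ∨ ¬P ∨ ¬B


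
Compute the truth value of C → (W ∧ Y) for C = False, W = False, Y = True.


C = False, W = False, Y = True
Step 1: W ∧ Y = False AND True = False
Step 2: C → (False): false only when C=True and consequent=False.
Result: True

True


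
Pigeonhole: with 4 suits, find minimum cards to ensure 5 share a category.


Pigeonhole: to guarantee k in one of n categories, need (k-1)×n + 1.
k = 5, n = 4
Minimum = (5-1) × 4 + 1 = 4 × 4 + 1

17


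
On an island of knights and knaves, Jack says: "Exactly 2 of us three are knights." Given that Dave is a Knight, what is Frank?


Jack claims exactly 2 knights among Jack, Dave, Frank.
Given: Dave is a Knight.

Case 1: Jack is a Knight (tells truth)
  Then exactly 2 of the three are knights.
  Counting Jack, Dave: 2 knight(s) so far. Need 0 more → Frank = Knave.
Case 2: Jack is a Knave (lies)
  Then the count is NOT 2.
  If Frank = Knight, count = 2 = 2 → claim would be true, contradicts lie.
  If Frank = Knave, count = 1 ≠ 2 → lie confirmed ✓

Frank is a Knave.

Knave


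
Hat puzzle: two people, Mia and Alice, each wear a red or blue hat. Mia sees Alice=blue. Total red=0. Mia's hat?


Total red = 0, Alice = blue
Red accounted for: 0
Remaining for Mia: 0
Mia's hat is blue.

blue


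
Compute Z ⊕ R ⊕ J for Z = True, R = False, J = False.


Z = True, R = False, J = False
Step 1: Z ⊕ R = True XOR False = True
Step 2: True ⊕ J = True XOR False = True
XOR is true when an odd number of operands are true.

True


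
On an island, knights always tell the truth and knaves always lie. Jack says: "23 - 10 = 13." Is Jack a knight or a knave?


Statement: "23 - 10 = 13."
Actual: 23 - 10 = 13
Claimed: 13
Statement is TRUE → Jack tells the truth → Knight

Knight


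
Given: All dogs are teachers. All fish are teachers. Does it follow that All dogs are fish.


Premise 1: All dogs are teachers.
Premise 2: All fish are teachers.
Conclusion: All dogs are fish.
Fallacy: undistributed middle. teachers is predicate in both.
Counterexample: dogs and fish could be disjoint subsets of teachers.

Invalid


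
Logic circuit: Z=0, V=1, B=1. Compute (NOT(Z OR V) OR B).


Z OR V = 1
NOT(1) = 0
0 OR 1 = 1

1


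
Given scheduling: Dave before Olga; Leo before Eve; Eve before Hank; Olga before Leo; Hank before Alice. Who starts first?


Constraints: Dave before Olga; Leo before Eve; Eve before Hank; Olga before Leo; Hank before Alice
The first task can have nothing scheduled before it, so it must never appear on the right of a 'before'.
Tasks appearing after some 'before': Olga, Eve, Hank, Leo, Alice.
The only task not in that list is Dave → it is first.

Dave


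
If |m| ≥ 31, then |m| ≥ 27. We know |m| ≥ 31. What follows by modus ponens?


Modus ponens: P → Q, P ⊢ Q
P: |m| ≥ 31
Q: |m| ≥ 27
We have P → Q and P is true.
By modus ponens, Q must be true.

|m| ≥ 27


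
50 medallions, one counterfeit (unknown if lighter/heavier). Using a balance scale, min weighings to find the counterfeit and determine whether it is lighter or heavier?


Let n = 50. 100 possibilities (n medallions × lighter/heavier); each weighing has 3 outcomes.
Bound for k weighings: say the first weighing puts j medallions on each pan. If it tips, the 2j weighed medallions remain suspects (each with a known direction) and k-1 weighings give 3^(k-1) outcomes; 3^(k-1) is odd, so 2j ≤ 3^(k-1) - 1. If it balances, the n - 2j unweighed medallions remain with direction unknown: 2(n - 2j) ≤ 3^(k-1) - 1 by the same parity argument. Adding, n ≤ (3^(k-1) - 1) + (3^(k-1) - 1)/2 = (3^k - 3)/2, and the classical three-group strategy achieves this (3 medallions in 2 weighings, 12 in 3, 39 in 4, 120 in 5).
So we need the smallest k with (3^k - 3)/2 ≥ 50.
k = 4: (3^4 - 3)/2 = 39 < 50 ✗
k = 5: (3^5 - 3)/2 = 120 ≥ 50 ✓

5


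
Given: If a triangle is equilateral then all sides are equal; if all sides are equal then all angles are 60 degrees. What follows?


Hypothetical syllogism: P → Q, Q → R ⊢ P → R
Premise 1: a triangle is equilateral → all sides are equal
Premise 2: all sides are equal → all angles are 60 degrees
Chain the implications: the middle term (all sides are equal) links the two.
Conclusion: If a triangle is equilateral, then all angles are 60 degrees.

If a triangle is equilateral, then all angles are 60 degrees.


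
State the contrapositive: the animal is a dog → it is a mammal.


Original: If the animal is a dog, then it is a mammal
Contrapositive: If ¬Q, then ¬P
Negate Q: not (it is a mammal)
Negate P: not (the animal is a dog)

If not (it is a mammal), then not (the animal is a dog).


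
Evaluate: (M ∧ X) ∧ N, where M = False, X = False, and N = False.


M = False, X = False, N = False
Step 1: M ∧ X = False AND False = False
Step 2: False ∧ N = False AND False = False
AND is true only when ALL operands are true.

False


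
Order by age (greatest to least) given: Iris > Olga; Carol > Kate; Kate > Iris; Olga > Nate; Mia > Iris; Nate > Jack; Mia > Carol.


Constraints: Iris > Olga; Carol > Kate; Kate > Iris; Olga > Nate; Mia > Iris; Nate > Jack; Mia > Carol
Method: at each step, the next-highest is the one remaining person who never appears on the smaller side of a constraint between remaining people.
  Step 1: remaining {Nate, Iris, Jack, Kate, Mia, Carol, Olga}; on the smaller side: {Nate, Iris, Jack, Kate, Carol, Olga} → Mia is next (Mia > Iris; Mia > Carol).
  Step 2: remaining {Nate, Iris, Jack, Kate, Carol, Olga}; on the smaller side: {Nate, Iris, Jack, Kate, Olga} → Carol is next (Carol > Kate).
  Step 3: remaining {Nate, Iris, Jack, Kate, Olga}; on the smaller side: {Nate, Iris, Jack, Olga} → Kate is next (Kate > Iris).
  Step 4: remaining {Nate, Iris, Jack, Olga}; on the smaller side: {Nate, Jack, Olga} → Iris is next (Iris > Olga).
  Step 5: remaining {Nate, Jack, Olga}; on the smaller side: {Nate, Jack} → Olga is next (Olga > Nate).
  Step 6: remaining {Nate, Jack}; on the smaller side: {Jack} → Nate is next (Nate > Jack).
  Step 7: only Jack remains → lowest.
Final ranking (highest to lowest):

Mia > Carol > Kate > Iris > Olga > Nate > Jack


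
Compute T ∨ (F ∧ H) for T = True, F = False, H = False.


T = True, F = False, H = False
Step 1: F ∧ H = False AND False = False
Step 2: T ∨ False = True OR False = True
AND evaluated first (higher precedence); then OR applied.

True


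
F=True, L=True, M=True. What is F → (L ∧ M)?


F = True, L = True, M = True
Expression: F → (L ∧ M)
Step 1: L ∧ M = True AND True = True
Step 2: F → (True) = True → True = True

True


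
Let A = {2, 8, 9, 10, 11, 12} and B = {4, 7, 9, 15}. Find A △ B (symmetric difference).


A = {2, 8, 9, 10, 11, 12}
B = {4, 7, 9, 15}
Operation: symmetric difference
In A only: [2, 8, 10, 11, 12], in B only: [4, 7, 15]

{2, 4, 7, 8, 10, 11, 12, 15}


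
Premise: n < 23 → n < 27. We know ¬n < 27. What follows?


Modus tollens: P → Q, ¬Q ⊢ ¬P
P: n < 23
Q: n < 27
We have P → Q and Q is false.
By modus tollens, P must be false.

It is not the case that n < 23


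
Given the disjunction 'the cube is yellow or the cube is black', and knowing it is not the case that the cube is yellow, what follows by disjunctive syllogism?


Disjunctive syllogism: P ∨ Q, ¬P ⊢ Q
Disjunction: the cube is yellow ∨ the cube is black
We know it is not the case that the cube is yellow.
By disjunctive syllogism, the other disjunct must be true.

The cube is black


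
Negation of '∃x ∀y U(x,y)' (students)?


Original: ∃x ∀y U(x,y)
Rule: ¬∀→∃, ¬∃→∀, negate predicate.
Negation: ∀x ∃y ¬U(x,y)

∀x ∃y ¬U(x,y)


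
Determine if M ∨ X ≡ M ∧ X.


Expression 1: M ∨ X
Expression 2: M ∧ X
Truth table (M X | Expr1 Expr2):
  T T |   T     T
  T F |   T     F   ← differ
  F T |   T     F   ← differ
  F F |   F     F
Counterexample: M=T, X=F gives Expr1 = T but Expr2 = F, so the expressions are NOT logically equivalent.

No


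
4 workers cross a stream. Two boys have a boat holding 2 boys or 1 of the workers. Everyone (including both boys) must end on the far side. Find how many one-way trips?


Per crossing of one of the workers: boys→, one←, one of the workers→, one← = 4 trips
4 × 4 = 16, + 1 final boys→ = 17
Minimum trips = 17

17


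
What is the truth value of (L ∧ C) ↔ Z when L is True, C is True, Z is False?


L = True, C = True, Z = False
Step 1: L ∧ C = True AND True = True
Step 2: (True) ↔ Z: true when both sides have same truth value.
Result: True ↔ False = False

False


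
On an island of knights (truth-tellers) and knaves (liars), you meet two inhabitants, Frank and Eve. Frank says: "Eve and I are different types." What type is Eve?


Frank says: "Eve and I are different types."
Case 1: Frank is a Knight (truth-teller)
  Statement is true → they ARE different → Eve is a Knave
Case 2: Frank is a Knave (liar)
  Statement is false → they are NOT different → Eve is a Knave
In both cases, Eve is a Knave.

Knave


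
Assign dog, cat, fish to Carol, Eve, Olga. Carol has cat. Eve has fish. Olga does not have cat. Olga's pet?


From clues:
  Carol → cat
  Eve → fish
By elimination, Olga gets the remaining.

dog


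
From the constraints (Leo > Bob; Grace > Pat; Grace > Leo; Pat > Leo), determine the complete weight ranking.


Constraints: Leo > Bob; Grace > Pat; Grace > Leo; Pat > Leo
Method: at each step, the next-highest is the one remaining person who never appears on the smaller side of a constraint between remaining people.
  Step 1: remaining {Grace, Leo, Bob, Pat}; on the smaller side: {Leo, Bob, Pat} → Grace is next (Grace > Pat; Grace > Leo).
  Step 2: remaining {Leo, Bob, Pat}; on the smaller side: {Leo, Bob} → Pat is next (Pat > Leo).
  Step 3: remaining {Leo, Bob}; on the smaller side: {Bob} → Leo is next (Leo > Bob).
  Step 4: only Bob remains → lowest.
Final ranking (highest to lowest):

Grace > Pat > Leo > Bob


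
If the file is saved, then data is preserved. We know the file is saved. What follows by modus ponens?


Modus ponens: P → Q, P ⊢ Q
P: the file is saved
Q: data is preserved
We have P → Q and P is true.
By modus ponens, Q must be true.

Data is preserved


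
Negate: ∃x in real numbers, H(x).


Original: ∃x H(x)
Rule: ¬∀→∃, ¬∃→∀, negate predicate.
Negation: ∀x ¬H(x)

∀x ¬H(x)


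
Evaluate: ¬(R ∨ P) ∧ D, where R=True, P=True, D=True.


R = True, P = True, D = True
Expression: ¬(R ∨ P) ∧ D
Step 1: R ∨ P = True OR True = True
Step 2: ¬(R ∨ P) = NOT True = False
Step 3: (False) ∧ D = False AND True = False

False


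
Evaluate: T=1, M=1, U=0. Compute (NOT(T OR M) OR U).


T OR M = 1
NOT(1) = 0
0 OR 0 = 0

0


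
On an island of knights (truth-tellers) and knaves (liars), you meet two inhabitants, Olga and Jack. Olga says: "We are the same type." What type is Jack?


Olga says: "We are the same type."
Case 1: Olga is a Knight (truth-teller)
  Statement is true → they ARE the same → Jack is also a Knight
Case 2: Olga is a Knave (liar)
  Statement is false → they are NOT the same → Jack is a Knight
In both cases, Jack is a Knight.

Knight


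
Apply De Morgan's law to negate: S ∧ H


De Morgan's law: ¬(P ∧ Q) ≡ ¬P ∨ ¬Q
¬(S ∧ H) = ¬S ∨ ¬H

¬S ∨ ¬H


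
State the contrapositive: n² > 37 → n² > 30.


Original: If n² > 37, then n² > 30
Contrapositive: If ¬Q, then ¬P
Negate Q: not (n² > 30)
Negate P: not (n² > 37)

If not (n² > 30), then not (n² > 37).


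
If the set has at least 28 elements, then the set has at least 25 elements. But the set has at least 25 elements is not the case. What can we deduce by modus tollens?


Modus tollens: P → Q, ¬Q ⊢ ¬P
P: the set has at least 28 elements
Q: the set has at least 25 elements
We have P → Q and Q is false.
By modus tollens, P must be false.

It is not the case that the set has at least 28 elements


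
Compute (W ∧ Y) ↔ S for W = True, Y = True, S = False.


W = True, Y = True, S = False
Step 1: W ∧ Y = True AND True = True
Step 2: (True) ↔ S: true when both sides have same truth value.
Result: True ↔ False = False

False


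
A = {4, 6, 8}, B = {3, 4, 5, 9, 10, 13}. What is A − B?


A = {4, 6, 8}
B = {3, 4, 5, 9, 10, 13}
Operation: difference A − B
In A but not B: 6, 8

{6, 8}


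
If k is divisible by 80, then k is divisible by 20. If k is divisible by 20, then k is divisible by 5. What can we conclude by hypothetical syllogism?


Hypothetical syllogism: P → Q, Q → R ⊢ P → R
Premise 1: k is divisible by 80 → k is divisible by 20
Premise 2: k is divisible by 20 → k is divisible by 5
Chain the implications: the middle term (k is divisible by 20) links the two.
Conclusion: If k is divisible by 80, then k is divisible by 5.

If k is divisible by 80, then k is divisible by 5.


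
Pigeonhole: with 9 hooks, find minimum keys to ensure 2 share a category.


Pigeonhole: to guarantee k in one of n categories, need (k-1)×n + 1.
k = 2, n = 9
Minimum = (2-1) × 9 + 1 = 1 × 9 + 1

10


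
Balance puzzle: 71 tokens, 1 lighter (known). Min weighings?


Each weighing has 3 outcomes (left heavy / balance / right heavy), so k weighings distinguish at most 3^k cases; splitting into three near-equal groups achieves this.
Need 3^k ≥ 71: 3^3 = 27 < 71 ≤ 3^4 = 81
k = ⌈log₃(71)⌉ = 4

4


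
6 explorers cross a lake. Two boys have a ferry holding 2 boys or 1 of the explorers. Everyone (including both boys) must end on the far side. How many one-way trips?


Per crossing of one of the explorers: boys→, one←, one of the explorers→, one← = 4 trips
6 × 4 = 24, + 1 final boys→ = 25
Minimum trips = 25

25


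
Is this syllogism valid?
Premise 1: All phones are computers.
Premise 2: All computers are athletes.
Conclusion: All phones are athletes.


Premise 1: All phones are computers.
Premise 2: All computers are athletes.
Conclusion: All phones are athletes.
Barbara syllogism (AAA-1): All A are B, All B are C → All A are C.
Middle term (computers) distributed in premise 2.

Valid


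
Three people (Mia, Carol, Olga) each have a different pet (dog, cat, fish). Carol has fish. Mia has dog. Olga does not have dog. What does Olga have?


From clues:
  Mia → dog
  Carol → fish
By elimination, Olga gets the remaining.

cat


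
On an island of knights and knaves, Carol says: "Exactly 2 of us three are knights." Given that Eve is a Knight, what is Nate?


Carol claims exactly 2 knights among Carol, Eve, Nate.
Given: Eve is a Knight.

Case 1: Carol is a Knight (tells truth)
  Then exactly 2 of the three are knights.
  Counting Carol, Eve: 2 knight(s) so far. Need 0 more → Nate = Knave.
Case 2: Carol is a Knave (lies)
  Then the count is NOT 2.
  If Nate = Knight, count = 2 = 2 → claim would be true, contradicts lie.
  If Nate = Knave, count = 1 ≠ 2 → lie confirmed ✓

Nate is a Knave.

Knave


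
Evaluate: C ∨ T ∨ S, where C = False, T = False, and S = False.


C = False, T = False, S = False
Step 1: C ∨ T = False OR False = False
Step 2: False ∨ S = False OR False = False
OR is true when at least one operand is true.

False


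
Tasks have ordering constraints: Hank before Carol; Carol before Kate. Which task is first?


Constraints: Hank before Carol; Carol before Kate
The first task can have nothing scheduled before it, so it must never appear on the right of a 'before'.
Tasks appearing after some 'before': Carol, Kate.
The only task not in that list is Hank → it is first.

Hank


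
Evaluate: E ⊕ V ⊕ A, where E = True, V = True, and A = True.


E = True, V = True, A = True
Step 1: E ⊕ V = True XOR True = False
Step 2: False ⊕ A = False XOR True = True
XOR is true when an odd number of operands are true.

True


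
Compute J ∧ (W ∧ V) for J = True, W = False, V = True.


J = True, W = False, V = True
Step 1: W ∧ V = False AND True = False
Step 2: J ∧ False = True AND False = False
AND is true only when ALL operands are true.

False


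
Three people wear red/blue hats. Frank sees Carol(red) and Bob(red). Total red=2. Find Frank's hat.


Total red = 2, seen red = 2
Own red = 2 - 2 = 0
Frank's hat is blue.

blue


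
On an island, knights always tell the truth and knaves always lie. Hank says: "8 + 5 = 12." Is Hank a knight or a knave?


Statement: "8 + 5 = 12."
Actual: 8 + 5 = 13
Claimed: 12
Statement is FALSE → Hank lies → Knave

Knave


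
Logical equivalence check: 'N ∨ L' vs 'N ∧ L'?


Expression 1: N ∨ L
Expression 2: N ∧ L
Truth table (N L | Expr1 Expr2):
  T T |   T     T
  T F |   T     F   ← differ
  F T |   T     F   ← differ
  F F |   F     F
Counterexample: N=T, L=F gives Expr1 = T but Expr2 = F, so the expressions are NOT logically equivalent.

No


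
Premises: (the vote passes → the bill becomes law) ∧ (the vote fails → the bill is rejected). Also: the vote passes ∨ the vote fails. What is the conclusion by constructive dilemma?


Constructive dilemma: (P → Q) ∧ (R → S), P ∨ R ⊢ Q ∨ S
Premise 1: the vote passes → the bill becomes law
Premise 2: the vote fails → the bill is rejected
Premise 3: the vote passes ∨ the vote fails
Case 1: Assuming the vote passes, then by Premise 1, the bill becomes law.
Case 2: Assuming the vote fails, then by Premise 2, the bill is rejected.
Since one of the vote passes or the vote fails must hold, we get the bill becomes law or the bill is rejected.

The bill becomes law or the bill is rejected.


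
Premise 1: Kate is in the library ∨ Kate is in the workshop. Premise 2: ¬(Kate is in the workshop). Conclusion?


Disjunctive syllogism: P ∨ Q, ¬P ⊢ Q
Disjunction: Kate is in the library ∨ Kate is in the workshop
We know it is not the case that Kate is in the workshop.
By disjunctive syllogism, the other disjunct must be true.

Kate is in the library


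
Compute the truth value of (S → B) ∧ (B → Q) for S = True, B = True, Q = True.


S = True, B = True, Q = True
Step 1: S → B is false only when S=True and B=False. Result: True
Step 2: B → Q is false only when B=True and Q=False. Result: True
Step 3: True ∧ True = True

True


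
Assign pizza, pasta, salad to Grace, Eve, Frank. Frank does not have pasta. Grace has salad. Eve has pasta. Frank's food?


From clues:
  Eve → pasta
  Grace → salad
By elimination, Frank gets the remaining.

pizza


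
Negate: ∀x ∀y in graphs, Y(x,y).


Original: ∀x ∀y Y(x,y)
Rule: ¬∀→∃, ¬∃→∀, negate predicate.
Negation: ∃x ∃y ¬Y(x,y)

∃x ∃y ¬Y(x,y)


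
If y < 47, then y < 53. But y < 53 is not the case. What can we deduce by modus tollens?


Modus tollens: P → Q, ¬Q ⊢ ¬P
P: y < 47
Q: y < 53
We have P → Q and Q is false.
By modus tollens, P must be false.

It is not the case that y < 47


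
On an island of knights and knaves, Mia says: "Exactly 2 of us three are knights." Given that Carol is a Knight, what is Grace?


Mia claims exactly 2 knights among Mia, Carol, Grace.
Given: Carol is a Knight.

Case 1: Mia is a Knight (tells truth)
  Then exactly 2 of the three are knights.
  Counting Mia, Carol: 2 knight(s) so far. Need 0 more → Grace = Knave.
Case 2: Mia is a Knave (lies)
  Then the count is NOT 2.
  If Grace = Knight, count = 2 = 2 → claim would be true, contradicts lie.
  If Grace = Knave, count = 1 ≠ 2 → lie confirmed ✓

Grace is a Knave.

Knave


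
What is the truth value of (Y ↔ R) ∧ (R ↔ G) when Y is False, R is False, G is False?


Y = False, R = False, G = False
Step 1: Y ↔ R is true when Y and R have the same value. Result: True
Step 2: R ↔ G is true when R and G have the same value. Result: True
Step 3: True ∧ True = True

True


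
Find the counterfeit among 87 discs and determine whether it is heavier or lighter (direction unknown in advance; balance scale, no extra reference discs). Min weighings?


Let n = 87. 174 possibilities (n discs × lighter/heavier); each weighing has 3 outcomes.
Bound for k weighings: say the first weighing puts j discs on each pan. If it tips, the 2j weighed discs remain suspects (each with a known direction) and k-1 weighings give 3^(k-1) outcomes; 3^(k-1) is odd, so 2j ≤ 3^(k-1) - 1. If it balances, the n - 2j unweighed discs remain with direction unknown: 2(n - 2j) ≤ 3^(k-1) - 1 by the same parity argument. Adding, n ≤ (3^(k-1) - 1) + (3^(k-1) - 1)/2 = (3^k - 3)/2, and the classical three-group strategy achieves this (3 discs in 2 weighings, 12 in 3, 39 in 4, 120 in 5).
So we need the smallest k with (3^k - 3)/2 ≥ 87.
k = 4: (3^4 - 3)/2 = 39 < 87 ✗
k = 5: (3^5 - 3)/2 = 120 ≥ 87 ✓

5


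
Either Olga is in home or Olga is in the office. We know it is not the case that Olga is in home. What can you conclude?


Disjunctive syllogism: P ∨ Q, ¬P ⊢ Q
Disjunction: Olga is in home ∨ Olga is in the office
We know it is not the case that Olga is in home.
By disjunctive syllogism, the other disjunct must be true.

Olga is in the office


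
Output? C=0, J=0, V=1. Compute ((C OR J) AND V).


C OR J = 0|0 = 0
0 AND 1 = 0

0


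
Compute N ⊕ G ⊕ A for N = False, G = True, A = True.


N = False, G = True, A = True
Step 1: N ⊕ G = False XOR True = True
Step 2: True ⊕ A = True XOR True = False
XOR is true when an odd number of operands are true.

False


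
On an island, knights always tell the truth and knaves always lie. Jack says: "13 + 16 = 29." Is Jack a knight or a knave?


Statement: "13 + 16 = 29."
Actual: 13 + 16 = 29
Claimed: 29
Statement is TRUE → Jack tells the truth → Knight

Knight


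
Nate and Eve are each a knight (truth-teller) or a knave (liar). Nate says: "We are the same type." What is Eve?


Nate says: "We are the same type."
Case 1: Nate is a Knight (truth-teller)
  Statement is true → they ARE the same → Eve is also a Knight
Case 2: Nate is a Knave (liar)
  Statement is false → they are NOT the same → Eve is a Knight
In both cases, Eve is a Knight.

Knight


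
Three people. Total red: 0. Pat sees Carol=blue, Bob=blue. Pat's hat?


Total red = 0, seen red = 0
Own red = 0 - 0 = 0
Pat's hat is blue.

blue


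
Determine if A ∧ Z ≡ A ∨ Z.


Expression 1: A ∧ Z
Expression 2: A ∨ Z
Truth table (A Z | Expr1 Expr2):
  T T |   T     T
  T F |   F     T   ← differ
  F T |   F     T   ← differ
  F F |   F     F
Counterexample: A=T, Z=F gives Expr1 = F but Expr2 = T, so the expressions are NOT logically equivalent.

No


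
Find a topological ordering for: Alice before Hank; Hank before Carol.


Constraints: Alice before Hank; Hank before Carol
Method: repeatedly schedule the remaining task that has no remaining task required before it.
  Step 1: remaining {Carol, Hank, Alice}; every task except Alice still has a predecessor pending → schedule Alice.
  Step 2: remaining {Carol, Hank}; every task except Hank still has a predecessor pending → schedule Hank.
  Step 3: only Carol remains → schedule Carol.
Resulting order:

Alice → Hank → Carol


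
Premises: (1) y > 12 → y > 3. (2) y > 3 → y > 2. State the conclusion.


Hypothetical syllogism: P → Q, Q → R ⊢ P → R
Premise 1: y > 12 → y > 3
Premise 2: y > 3 → y > 2
Chain the implications: the middle term (y > 3) links the two.
Conclusion: If y > 12, then y > 2.

If y > 12, then y > 2.


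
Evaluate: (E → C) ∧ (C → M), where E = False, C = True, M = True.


E = False, C = True, M = True
Step 1: E → C is false only when E=True and C=False. Result: True
Step 2: C → M is false only when C=True and M=False. Result: True
Step 3: True ∧ True = True

True


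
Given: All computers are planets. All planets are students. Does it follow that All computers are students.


Premise 1: All computers are planets.
Premise 2: All planets are students.
Conclusion: All computers are students.
Barbara syllogism (AAA-1): All A are B, All B are C → All A are C.
Middle term (planets) distributed in premise 2.

Valid


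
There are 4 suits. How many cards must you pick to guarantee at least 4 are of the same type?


Pigeonhole: to guarantee k in one of n categories, need (k-1)×n + 1.
k = 4, n = 4
Minimum = (4-1) × 4 + 1 = 3 × 4 + 1

13


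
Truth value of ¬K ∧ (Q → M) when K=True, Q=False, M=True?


K = True, Q = False, M = True
Expression: ¬K ∧ (Q → M)
Step 1: ¬K = NOT True = False
Step 2: Q → M = False → True (false only if Q=True, M=False) = True
Step 3: (False) ∧ (True) = False AND True = False

False


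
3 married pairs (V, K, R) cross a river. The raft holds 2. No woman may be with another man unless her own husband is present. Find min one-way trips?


Label couples V, K, R (H = husband, W = wife).
Counting alone: 6 people, the raft carries 2 and someone must bring it back, so each round trip nets at most +1 on the far side until the last crossing → at least 9 trips. The jealousy constraint makes 9 impossible; the shortest valid schedule has 11:
1. WV+WK →  (far: WV,WK; near: HV,HK,HR,WR)
2. WV ←       (far: WK; near: HV,HK,HR,WV,WR)
3. WV+WR →  (far: WV,WK,WR; near: HV,HK,HR)
4. WV ←       (far: WK,WR; near: HV,HK,HR,WV)
5. HK+HR →  (far: HK,WK,HR,WR; near: HV,WV)
6. HK+WK ←  (far: HR,WR; near: HV,WV,HK,WK)
7. HV+HK →  (far: HV,HK,HR,WR; near: WV,WK)
8. WR ←       (far: HV,HK,HR; near: WV,WK,WR)
9. WV+WK →  (far: HV,WV,HK,WK,HR; near: WR)
10. HR ←      (far: HV,WV,HK,WK; near: HR,WR)
11. HR+WR → (far: all six; near: empty)
In every state each wife is either with her husband or with no other man.
Minimum trips = 11

11


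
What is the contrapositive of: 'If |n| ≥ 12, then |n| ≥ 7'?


Original: If |n| ≥ 12, then |n| ≥ 7
Contrapositive: If ¬Q, then ¬P
Negate Q: not (|n| ≥ 7)
Negate P: not (|n| ≥ 12)

If not (|n| ≥ 7), then not (|n| ≥ 12).


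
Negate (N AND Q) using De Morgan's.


De Morgan's law: ¬(P ∧ Q) ≡ ¬P ∨ ¬Q
¬(N ∧ Q) = ¬N ∨ ¬Q

¬N ∨ ¬Q


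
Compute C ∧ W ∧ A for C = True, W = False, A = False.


C = True, W = False, A = False
Step 1: C ∧ W = True AND False = False
Step 2: (False) ∧ A = (False) AND False = False
AND is true only when ALL operands are true.

False


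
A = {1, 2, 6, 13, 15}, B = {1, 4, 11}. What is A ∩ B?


A = {1, 2, 6, 13, 15}
B = {1, 4, 11}
Operation: intersection
Elements in both: 1

{1}


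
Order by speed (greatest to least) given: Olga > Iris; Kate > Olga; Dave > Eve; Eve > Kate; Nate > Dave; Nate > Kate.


Constraints: Olga > Iris; Kate > Olga; Dave > Eve; Eve > Kate; Nate > Dave; Nate > Kate
Method: at each step, the next-highest is the one remaining person who never appears on the smaller side of a constraint between remaining people.
  Step 1: remaining {Nate, Iris, Dave, Eve, Olga, Kate}; on the smaller side: {Iris, Dave, Eve, Olga, Kate} → Nate is next (Nate > Dave; Nate > Kate).
  Step 2: remaining {Iris, Dave, Eve, Olga, Kate}; on the smaller side: {Iris, Eve, Olga, Kate} → Dave is next (Dave > Eve).
  Step 3: remaining {Iris, Eve, Olga, Kate}; on the smaller side: {Iris, Olga, Kate} → Eve is next (Eve > Kate).
  Step 4: remaining {Iris, Olga, Kate}; on the smaller side: {Iris, Olga} → Kate is next (Kate > Olga).
  Step 5: remaining {Iris, Olga}; on the smaller side: {Iris} → Olga is next (Olga > Iris).
  Step 6: only Iris remains → lowest.
Final ranking (highest to lowest):

Nate > Dave > Eve > Kate > Olga > Iris


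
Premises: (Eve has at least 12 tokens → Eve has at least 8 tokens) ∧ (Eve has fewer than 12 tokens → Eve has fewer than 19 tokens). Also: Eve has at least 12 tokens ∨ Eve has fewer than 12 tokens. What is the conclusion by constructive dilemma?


Constructive dilemma: (P → Q) ∧ (R → S), P ∨ R ⊢ Q ∨ S
Premise 1: Eve has at least 12 tokens → Eve has at least 8 tokens
Premise 2: Eve has fewer than 12 tokens → Eve has fewer than 19 tokens
Premise 3: Eve has at least 12 tokens ∨ Eve has fewer than 12 tokens
Case 1: Assuming Eve has at least 12 tokens, then by Premise 1, Eve has at least 8 tokens.
Case 2: Assuming Eve has fewer than 12 tokens, then by Premise 2, Eve has fewer than 19 tokens.
Since one of Eve has at least 12 tokens or Eve has fewer than 12 tokens must hold, we get Eve has at least 8 tokens or Eve has fewer than 19 tokens.

Eve has at least 8 tokens or Eve has fewer than 19 tokens.
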